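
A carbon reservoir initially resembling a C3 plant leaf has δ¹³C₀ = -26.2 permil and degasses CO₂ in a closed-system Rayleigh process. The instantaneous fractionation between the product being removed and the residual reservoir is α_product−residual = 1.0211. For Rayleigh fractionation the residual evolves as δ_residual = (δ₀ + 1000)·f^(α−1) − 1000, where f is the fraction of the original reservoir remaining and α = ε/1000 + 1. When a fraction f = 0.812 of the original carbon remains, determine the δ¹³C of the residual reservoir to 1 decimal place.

Rayleigh residual: δ_res = (δ₀ + 1000)·f^(α−1) − 1000
α − 1 = 0.02110
f^(α−1) = 0.812^(0.02110) = 0.995615
δ_res = (-26.2 + 1000) × 0.995615 − 1000 = 969.530 − 1000 = -30.47 permil

-30.5 permil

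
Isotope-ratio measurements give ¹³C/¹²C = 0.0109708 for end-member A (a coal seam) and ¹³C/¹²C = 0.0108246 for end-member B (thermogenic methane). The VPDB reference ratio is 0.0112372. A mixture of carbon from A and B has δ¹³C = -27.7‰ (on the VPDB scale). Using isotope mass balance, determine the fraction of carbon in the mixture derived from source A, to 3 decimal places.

0.693

δ_A = (0.0109708/0.0112372 − 1)×1000 = (0.976293 − 1)×1000 = -23.707‰
δ_B = (0.0108246/0.0112372 − 1)×1000 = (0.963283 − 1)×1000 = -36.717‰
f_A = (δ_mix − δ_B)/(δ_A − δ_B) = (-27.7 − (-36.717))/(-23.707 − (-36.717))
f_A = 9.017 / 13.010 = 0.6931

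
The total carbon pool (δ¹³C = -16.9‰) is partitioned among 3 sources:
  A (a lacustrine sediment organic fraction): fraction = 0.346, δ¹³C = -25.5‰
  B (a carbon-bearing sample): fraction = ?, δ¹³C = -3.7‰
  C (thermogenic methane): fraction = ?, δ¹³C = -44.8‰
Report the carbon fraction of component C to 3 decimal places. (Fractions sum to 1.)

Let f_C and f_B be the unknown fractions; fractions sum to 1 so f_C + f_B = 0.654.
Mass balance: Σ fᵢ·δᵢ = δ_bulk ⇒ f_C·(-44.8) + f_B·(-3.7) = -16.9 − (-8.823) = -8.077
Substitute f_B = 0.654 − f_C:
f_C·(-44.8 − -3.7) = -8.077 − 0.654×(-3.7) = -5.657
f_C = -5.657 / -41.1 = 0.1376

0.138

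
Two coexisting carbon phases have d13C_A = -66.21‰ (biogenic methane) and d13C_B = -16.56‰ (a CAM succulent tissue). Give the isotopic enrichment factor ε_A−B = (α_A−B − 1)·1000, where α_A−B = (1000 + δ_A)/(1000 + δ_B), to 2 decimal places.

-50.49‰

α_A−B = (1000 + -66.21) / (1000 + -16.56) = 933.79 / 983.44 = 0.949514
ε_A−B = (0.949514 − 1) × 1000 = -50.486‰
(The approximation ε ≈ δ_A − δ_B would give -49.65‰.)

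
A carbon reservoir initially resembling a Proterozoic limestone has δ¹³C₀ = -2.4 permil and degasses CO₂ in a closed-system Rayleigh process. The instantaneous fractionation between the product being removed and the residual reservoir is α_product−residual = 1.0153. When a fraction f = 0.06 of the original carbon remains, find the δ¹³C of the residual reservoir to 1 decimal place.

Rayleigh residual: δ_res = (δ₀ + 1000)·f^(α−1) − 1000
α − 1 = 0.01530
f^(α−1) = 0.06^(0.01530) = 0.957868
δ_res = (-2.4 + 1000) × 0.957868 − 1000 = 955.569 − 1000 = -44.43 permil

-44.4 permil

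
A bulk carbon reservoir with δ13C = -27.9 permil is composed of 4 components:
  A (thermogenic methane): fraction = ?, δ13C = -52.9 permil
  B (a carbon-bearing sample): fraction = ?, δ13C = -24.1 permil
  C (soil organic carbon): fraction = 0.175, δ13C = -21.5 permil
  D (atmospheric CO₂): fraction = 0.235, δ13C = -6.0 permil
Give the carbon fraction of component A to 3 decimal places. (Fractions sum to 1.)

0.295

Let f_A and f_B be the unknown fractions; fractions sum to 1 so f_A + f_B = 0.590.
Mass balance: Σ fᵢ·δᵢ = δ_bulk ⇒ f_A·(-52.9) + f_B·(-24.1) = -27.9 − (-5.172) = -22.727
Substitute f_B = 0.590 − f_A:
f_A·(-52.9 − -24.1) = -22.727 − 0.590×(-24.1) = -8.508
f_A = -8.508 / -28.8 = 0.2954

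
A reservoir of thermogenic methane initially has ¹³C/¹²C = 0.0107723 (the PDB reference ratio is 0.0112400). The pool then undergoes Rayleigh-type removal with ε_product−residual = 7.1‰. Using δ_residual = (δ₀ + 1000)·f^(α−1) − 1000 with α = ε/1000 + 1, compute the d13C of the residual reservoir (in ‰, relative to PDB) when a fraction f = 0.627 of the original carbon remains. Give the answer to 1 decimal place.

δ₀ = (0.0107723/0.0112400 − 1)×1000 = (0.958390 − 1)×1000 = -41.610‰
α − 1 = ε/1000 = 0.0071
f^(α−1) = 0.627^(0.0071) = 0.996691
δ_res = (-41.610 + 1000) × 0.996691 − 1000 = 955.219 − 1000 = -44.78‰

-44.8‰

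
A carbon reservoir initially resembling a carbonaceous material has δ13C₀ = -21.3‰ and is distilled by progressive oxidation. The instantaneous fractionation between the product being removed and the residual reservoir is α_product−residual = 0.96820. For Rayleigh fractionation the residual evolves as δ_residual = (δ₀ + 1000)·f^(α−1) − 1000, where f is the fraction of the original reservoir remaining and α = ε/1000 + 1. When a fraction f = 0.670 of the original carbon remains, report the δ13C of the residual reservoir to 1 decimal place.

-8.8‰

Rayleigh residual: δ_res = (δ₀ + 1000)·f^(α−1) − 1000
α − 1 = -0.03180
f^(α−1) = 0.670^(-0.03180) = 1.012817
δ_res = (-21.3 + 1000) × 1.012817 − 1000 = 991.244 − 1000 = -8.76‰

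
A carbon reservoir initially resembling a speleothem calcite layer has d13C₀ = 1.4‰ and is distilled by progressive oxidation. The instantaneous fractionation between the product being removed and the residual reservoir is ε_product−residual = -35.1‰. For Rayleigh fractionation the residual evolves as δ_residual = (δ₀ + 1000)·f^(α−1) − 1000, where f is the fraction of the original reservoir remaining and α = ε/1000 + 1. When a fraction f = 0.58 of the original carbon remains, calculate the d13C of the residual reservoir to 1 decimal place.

Rayleigh residual: δ_res = (δ₀ + 1000)·f^(α−1) − 1000
α = ε/1000 + 1 = 0.96490, so α − 1 = -0.03510
f^(α−1) = 0.58^(-0.03510) = 1.019304
δ_res = (1.4 + 1000) × 1.019304 − 1000 = 1020.731 − 1000 = 20.73‰

20.7‰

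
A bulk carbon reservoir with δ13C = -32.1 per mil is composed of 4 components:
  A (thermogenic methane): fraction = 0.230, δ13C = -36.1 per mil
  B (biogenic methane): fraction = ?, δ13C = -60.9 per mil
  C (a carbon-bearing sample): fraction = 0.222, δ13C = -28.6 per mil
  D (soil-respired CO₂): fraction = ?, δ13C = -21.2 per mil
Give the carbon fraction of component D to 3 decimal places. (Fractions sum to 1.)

0.401

Let f_D and f_B be the unknown fractions; fractions sum to 1 so f_D + f_B = 0.548.
Mass balance: Σ fᵢ·δᵢ = δ_bulk ⇒ f_D·(-21.2) + f_B·(-60.9) = -32.1 − (-14.652) = -17.448
Substitute f_B = 0.548 − f_D:
f_D·(-21.2 − -60.9) = -17.448 − 0.548×(-60.9) = 15.925
f_D = 15.925 / 39.7 = 0.4011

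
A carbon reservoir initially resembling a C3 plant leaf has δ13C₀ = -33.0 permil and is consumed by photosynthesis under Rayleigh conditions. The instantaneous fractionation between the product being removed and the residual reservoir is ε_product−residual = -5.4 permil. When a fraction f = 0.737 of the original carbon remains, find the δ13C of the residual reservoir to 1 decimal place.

-31.4 permil

Rayleigh residual: δ_res = (δ₀ + 1000)·f^(α−1) − 1000
α = ε/1000 + 1 = 0.99460, so α − 1 = -0.00540
f^(α−1) = 0.737^(-0.00540) = 1.001649
δ_res = (-33.0 + 1000) × 1.001649 − 1000 = 968.595 − 1000 = -31.41 permil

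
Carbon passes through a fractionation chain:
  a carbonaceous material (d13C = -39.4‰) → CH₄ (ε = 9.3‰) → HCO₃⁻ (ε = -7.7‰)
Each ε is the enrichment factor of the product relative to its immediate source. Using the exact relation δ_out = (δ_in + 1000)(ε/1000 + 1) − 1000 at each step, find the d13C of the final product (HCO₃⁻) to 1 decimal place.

step 1: δ = (-39.40 + 1000)·(9.3/1000 + 1) − 1000 = -30.47‰
step 2: δ = (-30.47 + 1000)·(-7.7/1000 + 1) − 1000 = -37.93‰

-37.9‰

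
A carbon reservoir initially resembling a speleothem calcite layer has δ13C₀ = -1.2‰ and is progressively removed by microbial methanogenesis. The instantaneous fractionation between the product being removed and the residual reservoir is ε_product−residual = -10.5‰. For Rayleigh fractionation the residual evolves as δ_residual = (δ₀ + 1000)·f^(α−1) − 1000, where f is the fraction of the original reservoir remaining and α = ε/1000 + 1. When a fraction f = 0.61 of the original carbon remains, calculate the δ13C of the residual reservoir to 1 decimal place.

4.0‰

Rayleigh residual: δ_res = (δ₀ + 1000)·f^(α−1) − 1000
α = ε/1000 + 1 = 0.98950, so α − 1 = -0.01050
f^(α−1) = 0.61^(-0.01050) = 1.005204
δ_res = (-1.2 + 1000) × 1.005204 − 1000 = 1003.997 − 1000 = 4.00‰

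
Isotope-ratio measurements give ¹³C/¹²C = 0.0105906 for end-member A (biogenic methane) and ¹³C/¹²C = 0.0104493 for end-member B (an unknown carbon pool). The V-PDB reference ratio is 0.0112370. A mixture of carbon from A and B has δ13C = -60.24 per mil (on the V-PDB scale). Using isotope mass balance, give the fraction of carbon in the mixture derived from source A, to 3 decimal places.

0.784

δ_A = (0.0105906/0.0112370 − 1)×1000 = (0.942476 − 1)×1000 = -57.524 per mil
δ_B = (0.0104493/0.0112370 − 1)×1000 = (0.929901 − 1)×1000 = -70.099 per mil
f_A = (δ_mix − δ_B)/(δ_A − δ_B) = (-60.24 − (-70.099))/(-57.524 − (-70.099))
f_A = 9.859 / 12.575 = 0.7840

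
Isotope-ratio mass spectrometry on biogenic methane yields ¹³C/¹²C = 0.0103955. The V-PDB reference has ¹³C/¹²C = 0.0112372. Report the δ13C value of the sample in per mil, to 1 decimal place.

-74.9 per mil

δ13C = (R_sample / R_standard − 1) × 1000
R_sample / R_standard = 0.0103955 / 0.0112372 = 0.925097
δ13C = (0.925097 − 1) × 1000 = -74.90 per mil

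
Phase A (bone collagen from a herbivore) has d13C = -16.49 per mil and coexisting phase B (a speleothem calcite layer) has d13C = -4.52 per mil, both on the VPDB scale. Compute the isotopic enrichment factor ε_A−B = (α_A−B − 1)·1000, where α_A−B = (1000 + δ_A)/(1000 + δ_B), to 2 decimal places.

α_A−B = (1000 + -16.49) / (1000 + -4.52) = 983.51 / 995.48 = 0.987976
ε_A−B = (0.987976 − 1) × 1000 = -12.024 per mil
(The approximation ε ≈ δ_A − δ_B would give -11.97 per mil.)

-12.02 per mil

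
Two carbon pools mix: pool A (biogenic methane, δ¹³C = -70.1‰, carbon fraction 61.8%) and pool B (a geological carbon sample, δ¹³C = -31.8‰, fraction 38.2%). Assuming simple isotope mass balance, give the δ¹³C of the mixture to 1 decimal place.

-55.5‰

δ_mix = f_A·δ_A + f_B·δ_B
δ_mix = 0.618 × (-70.1) + 0.382 × (-31.8)
δ_mix = -43.32 + -12.15 = -55.47‰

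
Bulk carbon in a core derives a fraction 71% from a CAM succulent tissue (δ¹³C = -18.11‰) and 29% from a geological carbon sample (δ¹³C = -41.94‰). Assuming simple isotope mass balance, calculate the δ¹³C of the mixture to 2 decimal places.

δ_mix = f_A·δ_A + f_B·δ_B
δ_mix = 0.71 × (-18.11) + 0.29 × (-41.94)
δ_mix = -12.858 + -12.163 = -25.021‰

-25.02‰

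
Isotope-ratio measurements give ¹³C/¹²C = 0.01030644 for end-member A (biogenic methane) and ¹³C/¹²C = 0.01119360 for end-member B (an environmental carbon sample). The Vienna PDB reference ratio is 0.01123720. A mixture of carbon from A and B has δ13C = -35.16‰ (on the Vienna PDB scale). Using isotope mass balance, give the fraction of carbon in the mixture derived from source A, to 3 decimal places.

δ_A = (0.01030644/0.01123720 − 1)×1000 = (0.917172 − 1)×1000 = -82.828‰
δ_B = (0.01119360/0.01123720 − 1)×1000 = (0.996120 − 1)×1000 = -3.880‰
f_A = (δ_mix − δ_B)/(δ_A − δ_B) = (-35.16 − (-3.880))/(-82.828 − (-3.880))
f_A = -31.280 / -78.948 = 0.3962

0.396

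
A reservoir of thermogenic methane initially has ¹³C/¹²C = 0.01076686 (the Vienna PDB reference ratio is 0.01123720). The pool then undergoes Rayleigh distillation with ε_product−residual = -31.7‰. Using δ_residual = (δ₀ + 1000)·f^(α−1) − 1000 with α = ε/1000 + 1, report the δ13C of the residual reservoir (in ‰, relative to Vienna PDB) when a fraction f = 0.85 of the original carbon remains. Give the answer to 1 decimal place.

δ₀ = (0.01076686/0.01123720 − 1)×1000 = (0.958144 − 1)×1000 = -41.856‰
α − 1 = ε/1000 = -0.0317
f^(α−1) = 0.85^(-0.0317) = 1.005165
δ_res = (-41.856 + 1000) × 1.005165 − 1000 = 963.093 − 1000 = -36.91‰

-36.9‰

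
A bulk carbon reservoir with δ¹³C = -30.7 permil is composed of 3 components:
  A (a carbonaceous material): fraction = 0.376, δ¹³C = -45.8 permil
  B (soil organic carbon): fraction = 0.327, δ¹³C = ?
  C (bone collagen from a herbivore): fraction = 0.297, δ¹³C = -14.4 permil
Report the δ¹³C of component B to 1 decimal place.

Isotope mass balance: δ_bulk = Σ fᵢ·δᵢ.
-30.7 = 0.376×(-45.8) + 0.327×δ_B + 0.297×(-14.4)
0.327·δ_B = -30.7 − (-21.498) = -9.202
δ_B = -9.202 / 0.327 = -28.14 permil

-28.1 permil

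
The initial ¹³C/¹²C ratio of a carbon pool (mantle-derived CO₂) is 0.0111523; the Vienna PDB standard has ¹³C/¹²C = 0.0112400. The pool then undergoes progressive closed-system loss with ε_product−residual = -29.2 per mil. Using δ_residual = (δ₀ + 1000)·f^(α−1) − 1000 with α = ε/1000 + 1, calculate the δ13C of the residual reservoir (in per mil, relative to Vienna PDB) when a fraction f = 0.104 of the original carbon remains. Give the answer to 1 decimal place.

δ₀ = (0.0111523/0.0112400 − 1)×1000 = (0.992198 − 1)×1000 = -7.802 per mil
α − 1 = ε/1000 = -0.0292
f^(α−1) = 0.104^(-0.0292) = 1.068323
δ_res = (-7.802 + 1000) × 1.068323 − 1000 = 1059.988 − 1000 = 59.99 per mil

60.0 per mil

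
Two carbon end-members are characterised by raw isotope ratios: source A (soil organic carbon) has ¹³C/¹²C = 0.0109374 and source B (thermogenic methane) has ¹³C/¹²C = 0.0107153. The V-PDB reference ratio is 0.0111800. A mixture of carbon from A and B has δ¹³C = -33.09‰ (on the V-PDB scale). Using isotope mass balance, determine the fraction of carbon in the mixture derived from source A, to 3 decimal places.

0.427

δ_A = (0.0109374/0.0111800 − 1)×1000 = (0.978301 − 1)×1000 = -21.699‰
δ_B = (0.0107153/0.0111800 − 1)×1000 = (0.958435 − 1)×1000 = -41.565‰
f_A = (δ_mix − δ_B)/(δ_A − δ_B) = (-33.09 − (-41.565))/(-21.699 − (-41.565))
f_A = 8.475 / 19.866 = 0.4266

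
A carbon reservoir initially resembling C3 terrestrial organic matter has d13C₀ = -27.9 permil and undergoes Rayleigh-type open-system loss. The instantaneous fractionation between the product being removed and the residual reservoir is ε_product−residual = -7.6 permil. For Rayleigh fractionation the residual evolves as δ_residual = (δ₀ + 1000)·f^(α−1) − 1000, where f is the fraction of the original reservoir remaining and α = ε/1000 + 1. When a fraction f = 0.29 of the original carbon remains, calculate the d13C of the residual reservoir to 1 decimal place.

-18.7 permil

Rayleigh residual: δ_res = (δ₀ + 1000)·f^(α−1) − 1000
α = ε/1000 + 1 = 0.99240, so α − 1 = -0.00760
f^(α−1) = 0.29^(-0.00760) = 1.009452
δ_res = (-27.9 + 1000) × 1.009452 − 1000 = 981.289 − 1000 = -18.71 permil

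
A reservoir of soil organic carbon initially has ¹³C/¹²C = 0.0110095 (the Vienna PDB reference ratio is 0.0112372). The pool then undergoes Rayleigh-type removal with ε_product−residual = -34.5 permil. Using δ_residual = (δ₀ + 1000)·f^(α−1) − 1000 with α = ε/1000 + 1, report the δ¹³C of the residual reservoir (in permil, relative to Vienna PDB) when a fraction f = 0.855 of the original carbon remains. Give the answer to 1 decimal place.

δ₀ = (0.0110095/0.0112372 − 1)×1000 = (0.979737 − 1)×1000 = -20.263 permil
α − 1 = ε/1000 = -0.0345
f^(α−1) = 0.855^(-0.0345) = 1.005419
δ_res = (-20.263 + 1000) × 1.005419 − 1000 = 985.046 − 1000 = -14.95 permil

-15.0 permil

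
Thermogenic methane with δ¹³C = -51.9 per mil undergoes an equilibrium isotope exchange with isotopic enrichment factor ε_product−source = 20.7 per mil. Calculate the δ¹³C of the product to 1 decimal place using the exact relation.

To first order, δ_product ≈ δ_source + ε = -31.2 per mil.
Exactly, δ_product = (δ_source + 1000)·(ε/1000 + 1) − 1000.
δ_product = (-51.9 + 1000) × (20.7/1000 + 1) − 1000
δ_product = -32.27 per mil

-32.3 per mil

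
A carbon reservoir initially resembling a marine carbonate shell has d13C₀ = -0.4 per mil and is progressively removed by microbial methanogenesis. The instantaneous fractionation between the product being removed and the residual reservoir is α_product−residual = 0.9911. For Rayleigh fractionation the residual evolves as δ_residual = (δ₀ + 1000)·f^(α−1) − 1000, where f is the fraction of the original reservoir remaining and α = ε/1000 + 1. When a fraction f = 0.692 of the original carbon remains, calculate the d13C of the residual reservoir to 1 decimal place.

2.9 per mil

Rayleigh residual: δ_res = (δ₀ + 1000)·f^(α−1) − 1000
α − 1 = -0.00890
f^(α−1) = 0.692^(-0.00890) = 1.003282
δ_res = (-0.4 + 1000) × 1.003282 − 1000 = 1002.881 − 1000 = 2.88 per mil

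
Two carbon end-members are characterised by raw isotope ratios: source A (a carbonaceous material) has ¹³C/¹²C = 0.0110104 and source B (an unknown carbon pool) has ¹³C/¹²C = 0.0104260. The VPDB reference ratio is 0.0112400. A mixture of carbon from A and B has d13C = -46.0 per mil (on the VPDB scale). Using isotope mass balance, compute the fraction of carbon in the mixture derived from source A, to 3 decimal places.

δ_A = (0.0110104/0.0112400 − 1)×1000 = (0.979573 − 1)×1000 = -20.427 per mil
δ_B = (0.0104260/0.0112400 − 1)×1000 = (0.927580 − 1)×1000 = -72.420 per mil
f_A = (δ_mix − δ_B)/(δ_A − δ_B) = (-46.0 − (-72.420))/(-20.427 − (-72.420))
f_A = 26.420 / 51.993 = 0.5081

0.508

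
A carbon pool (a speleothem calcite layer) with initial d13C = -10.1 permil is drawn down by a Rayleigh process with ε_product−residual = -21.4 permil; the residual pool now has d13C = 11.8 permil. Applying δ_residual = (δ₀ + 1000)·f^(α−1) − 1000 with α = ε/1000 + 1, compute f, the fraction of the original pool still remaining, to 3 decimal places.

0.360

α − 1 = ε/1000 = -0.0214
(δ_res + 1000)/(δ₀ + 1000) = (11.8 + 1000)/(-10.1 + 1000) = 1011.8/989.9 = 1.022123
f = 1.022123^(1/-0.0214) = exp(ln(1.022123)/-0.0214) = exp(0.02188/-0.0214)
f = exp(-1.0225) = 0.3597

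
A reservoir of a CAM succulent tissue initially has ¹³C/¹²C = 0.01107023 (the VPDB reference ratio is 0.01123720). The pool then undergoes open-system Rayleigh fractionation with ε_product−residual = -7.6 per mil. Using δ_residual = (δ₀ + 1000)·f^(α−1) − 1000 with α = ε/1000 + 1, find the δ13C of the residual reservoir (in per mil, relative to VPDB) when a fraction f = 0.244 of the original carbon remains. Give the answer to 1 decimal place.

δ₀ = (0.01107023/0.01123720 − 1)×1000 = (0.985141 − 1)×1000 = -14.859 per mil
α − 1 = ε/1000 = -0.0076
f^(α−1) = 0.244^(-0.0076) = 1.010778
δ_res = (-14.859 + 1000) × 1.010778 − 1000 = 995.759 − 1000 = -4.24 per mil

-4.2 per mil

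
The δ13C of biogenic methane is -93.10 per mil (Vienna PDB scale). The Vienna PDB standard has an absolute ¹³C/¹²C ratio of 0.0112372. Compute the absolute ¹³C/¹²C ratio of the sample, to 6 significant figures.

0.0101910

R_sample = R_standard × (δ13C/1000 + 1)
R_sample = 0.0112372 × (-93.10/1000 + 1) = 0.0112372 × 0.906900
R_sample = 0.0101910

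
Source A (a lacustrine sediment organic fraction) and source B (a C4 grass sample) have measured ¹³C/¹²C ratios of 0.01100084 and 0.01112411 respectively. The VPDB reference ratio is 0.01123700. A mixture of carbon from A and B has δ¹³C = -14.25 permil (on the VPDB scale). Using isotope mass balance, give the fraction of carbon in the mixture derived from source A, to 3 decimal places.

0.383

δ_A = (0.01100084/0.01123700 − 1)×1000 = (0.978984 − 1)×1000 = -21.016 permil
δ_B = (0.01112411/0.01123700 − 1)×1000 = (0.989954 − 1)×1000 = -10.046 permil
f_A = (δ_mix − δ_B)/(δ_A − δ_B) = (-14.25 − (-10.046))/(-21.016 − (-10.046))
f_A = -4.204 / -10.970 = 0.3832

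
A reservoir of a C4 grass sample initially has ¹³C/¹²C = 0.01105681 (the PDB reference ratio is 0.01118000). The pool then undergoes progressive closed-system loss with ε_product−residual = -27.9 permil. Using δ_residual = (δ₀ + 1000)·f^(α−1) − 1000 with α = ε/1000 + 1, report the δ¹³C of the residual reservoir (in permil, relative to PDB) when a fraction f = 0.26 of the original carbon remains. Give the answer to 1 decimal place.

26.9 permil

δ₀ = (0.01105681/0.01118000 − 1)×1000 = (0.988981 − 1)×1000 = -11.019 permil
α − 1 = ε/1000 = -0.0279
f^(α−1) = 0.26^(-0.0279) = 1.038299
δ_res = (-11.019 + 1000) × 1.038299 − 1000 = 1026.858 − 1000 = 26.86 permil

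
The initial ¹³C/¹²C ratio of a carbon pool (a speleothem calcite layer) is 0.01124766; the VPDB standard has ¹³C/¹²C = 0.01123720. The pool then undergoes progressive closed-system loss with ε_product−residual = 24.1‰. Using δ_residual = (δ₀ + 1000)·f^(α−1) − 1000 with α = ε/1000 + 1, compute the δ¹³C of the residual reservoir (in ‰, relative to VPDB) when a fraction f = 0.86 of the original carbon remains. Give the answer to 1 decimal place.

-2.7‰

δ₀ = (0.01124766/0.01123720 − 1)×1000 = (1.000931 − 1)×1000 = 0.931‰
α − 1 = ε/1000 = 0.0241
f^(α−1) = 0.86^(0.0241) = 0.996372
δ_res = (0.931 + 1000) × 0.996372 − 1000 = 997.299 − 1000 = -2.70‰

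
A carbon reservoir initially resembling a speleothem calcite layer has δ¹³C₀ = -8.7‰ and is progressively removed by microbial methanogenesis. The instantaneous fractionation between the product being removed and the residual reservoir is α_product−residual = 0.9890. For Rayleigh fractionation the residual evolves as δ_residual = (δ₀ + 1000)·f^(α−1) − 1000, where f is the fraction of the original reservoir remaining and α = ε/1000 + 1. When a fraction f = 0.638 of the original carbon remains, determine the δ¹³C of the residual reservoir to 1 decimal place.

Rayleigh residual: δ_res = (δ₀ + 1000)·f^(α−1) − 1000
α − 1 = -0.01100
f^(α−1) = 0.638^(-0.01100) = 1.004956
δ_res = (-8.7 + 1000) × 1.004956 − 1000 = 996.213 − 1000 = -3.79‰

-3.8‰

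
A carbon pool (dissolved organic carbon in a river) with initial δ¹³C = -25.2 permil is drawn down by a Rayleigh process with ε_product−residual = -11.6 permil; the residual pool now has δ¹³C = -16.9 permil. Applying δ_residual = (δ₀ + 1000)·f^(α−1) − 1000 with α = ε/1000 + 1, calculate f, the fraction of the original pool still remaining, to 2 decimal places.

0.48

α − 1 = ε/1000 = -0.0116
(δ_res + 1000)/(δ₀ + 1000) = (-16.9 + 1000)/(-25.2 + 1000) = 983.1/974.8 = 1.008515
f = 1.008515^(1/-0.0116) = exp(ln(1.008515)/-0.0116) = exp(0.00848/-0.0116)
f = exp(-0.7309) = 0.4815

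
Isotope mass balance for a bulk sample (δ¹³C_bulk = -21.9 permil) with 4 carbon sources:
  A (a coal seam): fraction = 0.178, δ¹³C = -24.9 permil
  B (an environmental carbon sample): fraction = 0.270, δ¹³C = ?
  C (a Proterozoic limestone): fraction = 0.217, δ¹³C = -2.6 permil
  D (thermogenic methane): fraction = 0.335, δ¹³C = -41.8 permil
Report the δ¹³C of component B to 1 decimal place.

Isotope mass balance: δ_bulk = Σ fᵢ·δᵢ.
-21.9 = 0.178×(-24.9) + 0.270×δ_B + 0.217×(-2.6) + 0.335×(-41.8)
0.270·δ_B = -21.9 − (-18.999) = -2.901
δ_B = -2.901 / 0.270 = -10.74 permil

-10.7 permil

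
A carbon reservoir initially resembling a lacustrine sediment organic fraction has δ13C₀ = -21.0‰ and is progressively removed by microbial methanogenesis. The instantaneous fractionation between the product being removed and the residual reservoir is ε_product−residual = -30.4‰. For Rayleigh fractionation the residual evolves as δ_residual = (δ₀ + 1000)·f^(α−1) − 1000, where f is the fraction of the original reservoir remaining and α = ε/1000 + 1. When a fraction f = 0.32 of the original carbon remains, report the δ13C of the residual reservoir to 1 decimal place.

13.5‰

Rayleigh residual: δ_res = (δ₀ + 1000)·f^(α−1) − 1000
α = ε/1000 + 1 = 0.96960, so α − 1 = -0.03040
f^(α−1) = 0.32^(-0.03040) = 1.035246
δ_res = (-21.0 + 1000) × 1.035246 − 1000 = 1013.506 − 1000 = 13.51‰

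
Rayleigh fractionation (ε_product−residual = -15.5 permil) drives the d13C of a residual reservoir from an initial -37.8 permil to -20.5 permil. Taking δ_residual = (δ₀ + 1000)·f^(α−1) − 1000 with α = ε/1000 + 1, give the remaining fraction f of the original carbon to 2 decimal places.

α − 1 = ε/1000 = -0.0155
(δ_res + 1000)/(δ₀ + 1000) = (-20.5 + 1000)/(-37.8 + 1000) = 979.5/962.2 = 1.017980
f = 1.017980^(1/-0.0155) = exp(ln(1.017980)/-0.0155) = exp(0.01782/-0.0155)
f = exp(-1.1497) = 0.3167

0.32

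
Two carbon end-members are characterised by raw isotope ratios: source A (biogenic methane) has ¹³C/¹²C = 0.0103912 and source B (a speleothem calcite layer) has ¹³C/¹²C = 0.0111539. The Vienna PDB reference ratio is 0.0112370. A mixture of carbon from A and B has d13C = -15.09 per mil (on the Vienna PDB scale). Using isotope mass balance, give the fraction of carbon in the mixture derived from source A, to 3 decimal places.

δ_A = (0.0103912/0.0112370 − 1)×1000 = (0.924731 − 1)×1000 = -75.269 per mil
δ_B = (0.0111539/0.0112370 − 1)×1000 = (0.992605 − 1)×1000 = -7.395 per mil
f_A = (δ_mix − δ_B)/(δ_A − δ_B) = (-15.09 − (-7.395))/(-75.269 − (-7.395))
f_A = -7.695 / -67.874 = 0.1134

0.113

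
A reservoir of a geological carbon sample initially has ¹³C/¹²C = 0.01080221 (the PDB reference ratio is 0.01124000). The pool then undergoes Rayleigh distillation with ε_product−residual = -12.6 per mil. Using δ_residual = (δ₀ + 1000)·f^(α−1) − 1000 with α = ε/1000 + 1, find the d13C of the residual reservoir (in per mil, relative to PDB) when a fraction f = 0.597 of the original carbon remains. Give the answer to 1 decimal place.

δ₀ = (0.01080221/0.01124000 − 1)×1000 = (0.961051 − 1)×1000 = -38.949 per mil
α − 1 = ε/1000 = -0.0126
f^(α−1) = 0.597^(-0.0126) = 1.006521
δ_res = (-38.949 + 1000) × 1.006521 − 1000 = 967.317 − 1000 = -32.68 per mil

-32.7 per mil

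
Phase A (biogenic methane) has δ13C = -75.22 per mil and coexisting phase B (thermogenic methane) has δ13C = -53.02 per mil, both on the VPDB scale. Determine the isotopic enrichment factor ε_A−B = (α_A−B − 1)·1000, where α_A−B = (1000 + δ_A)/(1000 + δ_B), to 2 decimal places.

-23.44 per mil

α_A−B = (1000 + -75.22) / (1000 + -53.02) = 924.78 / 946.98 = 0.976557
ε_A−B = (0.976557 − 1) × 1000 = -23.443 per mil
(The approximation ε ≈ δ_A − δ_B would give -22.20 per mil.)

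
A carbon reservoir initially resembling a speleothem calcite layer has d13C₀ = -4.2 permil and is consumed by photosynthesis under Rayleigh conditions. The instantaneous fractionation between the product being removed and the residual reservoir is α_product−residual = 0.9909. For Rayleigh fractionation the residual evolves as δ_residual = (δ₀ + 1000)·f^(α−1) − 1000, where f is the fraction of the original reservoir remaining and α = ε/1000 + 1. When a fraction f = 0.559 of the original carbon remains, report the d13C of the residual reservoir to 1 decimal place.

1.1 permil

Rayleigh residual: δ_res = (δ₀ + 1000)·f^(α−1) − 1000
α − 1 = -0.00910
f^(α−1) = 0.559^(-0.00910) = 1.005307
δ_res = (-4.2 + 1000) × 1.005307 − 1000 = 1001.084 − 1000 = 1.08 permil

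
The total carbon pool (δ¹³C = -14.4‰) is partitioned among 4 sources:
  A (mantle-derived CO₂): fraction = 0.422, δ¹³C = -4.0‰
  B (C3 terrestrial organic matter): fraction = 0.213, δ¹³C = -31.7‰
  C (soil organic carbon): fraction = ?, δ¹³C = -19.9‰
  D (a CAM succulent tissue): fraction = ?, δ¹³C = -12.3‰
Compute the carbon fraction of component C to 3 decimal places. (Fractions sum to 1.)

0.193

Let f_C and f_D be the unknown fractions; fractions sum to 1 so f_C + f_D = 0.365.
Mass balance: Σ fᵢ·δᵢ = δ_bulk ⇒ f_C·(-19.9) + f_D·(-12.3) = -14.4 − (-8.440) = -5.960
Substitute f_D = 0.365 − f_C:
f_C·(-19.9 − -12.3) = -5.960 − 0.365×(-12.3) = -1.470
f_C = -1.470 / -7.6 = 0.1935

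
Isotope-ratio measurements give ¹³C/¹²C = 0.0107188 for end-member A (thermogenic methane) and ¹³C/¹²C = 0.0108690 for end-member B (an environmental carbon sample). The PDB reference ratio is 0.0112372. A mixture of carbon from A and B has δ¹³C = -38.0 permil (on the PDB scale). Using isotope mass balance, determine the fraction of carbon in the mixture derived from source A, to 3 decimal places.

δ_A = (0.0107188/0.0112372 − 1)×1000 = (0.953868 − 1)×1000 = -46.132 permil
δ_B = (0.0108690/0.0112372 − 1)×1000 = (0.967234 − 1)×1000 = -32.766 permil
f_A = (δ_mix − δ_B)/(δ_A − δ_B) = (-38.0 − (-32.766))/(-46.132 − (-32.766))
f_A = -5.234 / -13.366 = 0.3916

0.392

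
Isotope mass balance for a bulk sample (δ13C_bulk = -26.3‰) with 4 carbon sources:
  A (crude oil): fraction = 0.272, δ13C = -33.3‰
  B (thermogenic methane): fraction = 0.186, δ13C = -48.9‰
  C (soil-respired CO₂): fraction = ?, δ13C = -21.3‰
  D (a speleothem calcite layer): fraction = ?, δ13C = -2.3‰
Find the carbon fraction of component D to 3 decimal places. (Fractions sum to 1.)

Let f_D and f_C be the unknown fractions; fractions sum to 1 so f_D + f_C = 0.542.
Mass balance: Σ fᵢ·δᵢ = δ_bulk ⇒ f_D·(-2.3) + f_C·(-21.3) = -26.3 − (-18.153) = -8.147
Substitute f_C = 0.542 − f_D:
f_D·(-2.3 − -21.3) = -8.147 − 0.542×(-21.3) = 3.398
f_D = 3.398 / 19.0 = 0.1788

0.179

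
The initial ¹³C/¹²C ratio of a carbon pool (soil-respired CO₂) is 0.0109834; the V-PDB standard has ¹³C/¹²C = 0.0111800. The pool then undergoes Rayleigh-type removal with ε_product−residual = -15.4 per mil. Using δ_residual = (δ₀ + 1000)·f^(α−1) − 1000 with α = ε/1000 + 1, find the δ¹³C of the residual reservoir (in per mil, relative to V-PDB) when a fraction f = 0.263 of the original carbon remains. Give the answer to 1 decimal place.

2.8 per mil

δ₀ = (0.0109834/0.0111800 − 1)×1000 = (0.982415 − 1)×1000 = -17.585 per mil
α − 1 = ε/1000 = -0.0154
f^(α−1) = 0.263^(-0.0154) = 1.020781
δ_res = (-17.585 + 1000) × 1.020781 − 1000 = 1002.831 − 1000 = 2.83 per mil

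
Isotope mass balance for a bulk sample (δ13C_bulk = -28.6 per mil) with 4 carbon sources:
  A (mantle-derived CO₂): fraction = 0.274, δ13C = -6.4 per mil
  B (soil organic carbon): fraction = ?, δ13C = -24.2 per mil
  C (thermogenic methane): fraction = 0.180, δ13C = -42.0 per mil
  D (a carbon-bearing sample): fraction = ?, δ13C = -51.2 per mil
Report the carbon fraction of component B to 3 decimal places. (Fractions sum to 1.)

0.321

Let f_B and f_D be the unknown fractions; fractions sum to 1 so f_B + f_D = 0.546.
Mass balance: Σ fᵢ·δᵢ = δ_bulk ⇒ f_B·(-24.2) + f_D·(-51.2) = -28.6 − (-9.314) = -19.286
Substitute f_D = 0.546 − f_B:
f_B·(-24.2 − -51.2) = -19.286 − 0.546×(-51.2) = 8.669
f_B = 8.669 / 27.0 = 0.3211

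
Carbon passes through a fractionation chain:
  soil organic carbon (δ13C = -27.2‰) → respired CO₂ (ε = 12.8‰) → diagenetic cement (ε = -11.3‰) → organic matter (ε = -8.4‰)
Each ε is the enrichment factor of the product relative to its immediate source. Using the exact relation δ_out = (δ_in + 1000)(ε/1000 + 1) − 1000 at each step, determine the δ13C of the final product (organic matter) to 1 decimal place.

-34.1‰

step 1: δ = (-27.20 + 1000)·(12.8/1000 + 1) − 1000 = -14.75‰
step 2: δ = (-14.75 + 1000)·(-11.3/1000 + 1) − 1000 = -25.88‰
step 3: δ = (-25.88 + 1000)·(-8.4/1000 + 1) − 1000 = -34.06‰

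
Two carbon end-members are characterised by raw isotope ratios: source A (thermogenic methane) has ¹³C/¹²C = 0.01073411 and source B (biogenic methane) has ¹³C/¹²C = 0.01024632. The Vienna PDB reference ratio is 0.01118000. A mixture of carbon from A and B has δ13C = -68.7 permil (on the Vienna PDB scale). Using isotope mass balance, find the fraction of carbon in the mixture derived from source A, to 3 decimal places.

δ_A = (0.01073411/0.01118000 − 1)×1000 = (0.960117 − 1)×1000 = -39.883 permil
δ_B = (0.01024632/0.01118000 − 1)×1000 = (0.916487 − 1)×1000 = -83.513 permil
f_A = (δ_mix − δ_B)/(δ_A − δ_B) = (-68.7 − (-83.513))/(-39.883 − (-83.513))
f_A = 14.813 / 43.631 = 0.3395

0.340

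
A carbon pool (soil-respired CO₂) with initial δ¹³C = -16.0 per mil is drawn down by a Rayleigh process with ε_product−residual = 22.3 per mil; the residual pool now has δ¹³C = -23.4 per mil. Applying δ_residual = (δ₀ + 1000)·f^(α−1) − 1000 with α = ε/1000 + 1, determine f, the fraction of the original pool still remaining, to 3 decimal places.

0.713

α − 1 = ε/1000 = 0.0223
(δ_res + 1000)/(δ₀ + 1000) = (-23.4 + 1000)/(-16.0 + 1000) = 976.6/984.0 = 0.992480
f = 0.992480^(1/0.0223) = exp(ln(0.992480)/0.0223) = exp(-0.00755/0.0223)
f = exp(-0.3385) = 0.7128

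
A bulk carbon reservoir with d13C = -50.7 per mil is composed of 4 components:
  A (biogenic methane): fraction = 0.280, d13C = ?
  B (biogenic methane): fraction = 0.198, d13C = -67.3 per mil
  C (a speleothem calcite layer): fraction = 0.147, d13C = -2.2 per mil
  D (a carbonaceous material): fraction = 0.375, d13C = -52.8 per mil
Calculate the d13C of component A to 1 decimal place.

Isotope mass balance: δ_bulk = Σ fᵢ·δᵢ.
-50.7 = 0.280×δ_A + 0.198×(-67.3) + 0.147×(-2.2) + 0.375×(-52.8)
0.280·δ_A = -50.7 − (-33.449) = -17.251
δ_A = -17.251 / 0.280 = -61.61 per mil

-61.6 per mil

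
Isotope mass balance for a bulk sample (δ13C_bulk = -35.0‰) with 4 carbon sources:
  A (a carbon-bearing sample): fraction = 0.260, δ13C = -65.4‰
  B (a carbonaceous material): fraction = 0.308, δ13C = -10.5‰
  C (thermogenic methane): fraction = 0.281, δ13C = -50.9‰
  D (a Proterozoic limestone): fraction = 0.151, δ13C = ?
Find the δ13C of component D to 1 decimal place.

-3.0‰

Isotope mass balance: δ_bulk = Σ fᵢ·δᵢ.
-35.0 = 0.260×(-65.4) + 0.308×(-10.5) + 0.281×(-50.9) + 0.151×δ_D
0.151·δ_D = -35.0 − (-34.541) = -0.459
δ_D = -0.459 / 0.151 = -3.04‰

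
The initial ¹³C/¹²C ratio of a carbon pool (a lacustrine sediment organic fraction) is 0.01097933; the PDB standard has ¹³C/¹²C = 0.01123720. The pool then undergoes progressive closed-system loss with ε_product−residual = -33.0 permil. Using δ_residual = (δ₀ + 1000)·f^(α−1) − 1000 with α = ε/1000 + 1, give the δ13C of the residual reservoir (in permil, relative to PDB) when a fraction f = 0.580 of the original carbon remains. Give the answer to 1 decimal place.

δ₀ = (0.01097933/0.01123720 − 1)×1000 = (0.977052 − 1)×1000 = -22.948 permil
α − 1 = ε/1000 = -0.0330
f^(α−1) = 0.580^(-0.0330) = 1.018139
δ_res = (-22.948 + 1000) × 1.018139 − 1000 = 994.774 − 1000 = -5.23 permil

-5.2 permil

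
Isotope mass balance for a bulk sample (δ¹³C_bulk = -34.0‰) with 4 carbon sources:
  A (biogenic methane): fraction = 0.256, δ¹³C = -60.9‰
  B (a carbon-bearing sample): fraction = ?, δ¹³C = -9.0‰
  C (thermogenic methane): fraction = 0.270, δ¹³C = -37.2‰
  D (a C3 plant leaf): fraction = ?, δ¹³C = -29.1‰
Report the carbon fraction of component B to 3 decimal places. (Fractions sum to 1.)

0.270

Let f_B and f_D be the unknown fractions; fractions sum to 1 so f_B + f_D = 0.474.
Mass balance: Σ fᵢ·δᵢ = δ_bulk ⇒ f_B·(-9.0) + f_D·(-29.1) = -34.0 − (-25.634) = -8.366
Substitute f_D = 0.474 − f_B:
f_B·(-9.0 − -29.1) = -8.366 − 0.474×(-29.1) = 5.428
f_B = 5.428 / 20.1 = 0.2700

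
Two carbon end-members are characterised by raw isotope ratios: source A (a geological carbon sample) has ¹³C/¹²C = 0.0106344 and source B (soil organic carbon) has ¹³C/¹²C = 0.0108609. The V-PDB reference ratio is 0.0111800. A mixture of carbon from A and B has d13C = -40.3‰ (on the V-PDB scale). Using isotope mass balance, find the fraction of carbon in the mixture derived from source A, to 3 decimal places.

0.580

δ_A = (0.0106344/0.0111800 − 1)×1000 = (0.951199 − 1)×1000 = -48.801‰
δ_B = (0.0108609/0.0111800 − 1)×1000 = (0.971458 − 1)×1000 = -28.542‰
f_A = (δ_mix − δ_B)/(δ_A − δ_B) = (-40.3 − (-28.542))/(-48.801 − (-28.542))
f_A = -11.758 / -20.259 = 0.5804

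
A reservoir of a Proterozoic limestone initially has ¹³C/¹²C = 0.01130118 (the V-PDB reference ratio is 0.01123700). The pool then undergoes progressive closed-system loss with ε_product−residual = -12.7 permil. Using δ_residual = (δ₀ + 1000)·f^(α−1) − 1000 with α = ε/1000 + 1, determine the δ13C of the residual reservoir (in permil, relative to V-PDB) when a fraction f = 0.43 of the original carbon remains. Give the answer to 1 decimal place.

16.5 permil

δ₀ = (0.01130118/0.01123700 − 1)×1000 = (1.005711 − 1)×1000 = 5.711 permil
α − 1 = ε/1000 = -0.0127
f^(α−1) = 0.43^(-0.0127) = 1.010776
δ_res = (5.711 + 1000) × 1.010776 − 1000 = 1016.549 − 1000 = 16.55 permil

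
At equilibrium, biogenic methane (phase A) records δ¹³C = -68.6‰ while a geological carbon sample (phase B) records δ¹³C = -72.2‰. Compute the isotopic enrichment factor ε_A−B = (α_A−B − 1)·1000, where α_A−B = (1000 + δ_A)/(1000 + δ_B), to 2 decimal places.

α_A−B = (1000 + -68.6) / (1000 + -72.2) = 931.4 / 927.8 = 1.003880
ε_A−B = (1.003880 − 1) × 1000 = 3.880‰
(The approximation ε ≈ δ_A − δ_B would give 3.6‰.)

3.88‰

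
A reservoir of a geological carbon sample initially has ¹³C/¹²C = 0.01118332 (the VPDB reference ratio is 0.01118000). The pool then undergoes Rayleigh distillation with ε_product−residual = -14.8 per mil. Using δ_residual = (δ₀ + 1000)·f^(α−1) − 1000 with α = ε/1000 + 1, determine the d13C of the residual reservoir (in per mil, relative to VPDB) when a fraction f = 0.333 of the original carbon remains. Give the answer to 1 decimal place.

16.7 per mil

δ₀ = (0.01118332/0.01118000 − 1)×1000 = (1.000297 − 1)×1000 = 0.297 per mil
α − 1 = ε/1000 = -0.0148
f^(α−1) = 0.333^(-0.0148) = 1.016407
δ_res = (0.297 + 1000) × 1.016407 − 1000 = 1016.709 − 1000 = 16.71 per mil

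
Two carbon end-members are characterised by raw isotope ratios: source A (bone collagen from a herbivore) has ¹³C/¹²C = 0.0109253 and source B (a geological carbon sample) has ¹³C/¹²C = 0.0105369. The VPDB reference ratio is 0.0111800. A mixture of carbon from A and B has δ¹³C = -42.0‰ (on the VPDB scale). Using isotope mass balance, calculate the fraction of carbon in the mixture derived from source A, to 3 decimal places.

0.447

δ_A = (0.0109253/0.0111800 − 1)×1000 = (0.977218 − 1)×1000 = -22.782‰
δ_B = (0.0105369/0.0111800 − 1)×1000 = (0.942478 − 1)×1000 = -57.522‰
f_A = (δ_mix − δ_B)/(δ_A − δ_B) = (-42.0 − (-57.522))/(-22.782 − (-57.522))
f_A = 15.522 / 34.741 = 0.4468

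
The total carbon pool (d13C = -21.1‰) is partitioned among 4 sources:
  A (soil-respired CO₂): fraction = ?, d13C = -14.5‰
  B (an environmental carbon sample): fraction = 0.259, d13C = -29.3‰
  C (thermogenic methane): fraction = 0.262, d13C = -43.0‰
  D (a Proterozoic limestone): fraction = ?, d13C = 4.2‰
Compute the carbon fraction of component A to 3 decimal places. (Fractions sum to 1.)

Let f_A and f_D be the unknown fractions; fractions sum to 1 so f_A + f_D = 0.479.
Mass balance: Σ fᵢ·δᵢ = δ_bulk ⇒ f_A·(-14.5) + f_D·(4.2) = -21.1 − (-18.855) = -2.245
Substitute f_D = 0.479 − f_A:
f_A·(-14.5 − 4.2) = -2.245 − 0.479×(4.2) = -4.257
f_A = -4.257 / -18.7 = 0.2277

0.228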